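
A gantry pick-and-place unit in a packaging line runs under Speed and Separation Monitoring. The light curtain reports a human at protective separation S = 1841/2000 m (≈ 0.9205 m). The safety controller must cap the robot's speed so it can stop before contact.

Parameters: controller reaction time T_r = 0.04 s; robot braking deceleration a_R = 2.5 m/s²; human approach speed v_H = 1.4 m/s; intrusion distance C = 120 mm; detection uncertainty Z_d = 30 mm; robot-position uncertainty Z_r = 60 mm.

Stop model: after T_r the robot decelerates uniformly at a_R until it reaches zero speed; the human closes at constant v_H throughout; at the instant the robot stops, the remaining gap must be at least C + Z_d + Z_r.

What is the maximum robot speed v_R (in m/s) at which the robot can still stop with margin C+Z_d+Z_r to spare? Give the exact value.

collect terms ⇒ (1/5)·v_R² + (3/5)·v_R + (-1309/2000) = 0
  disc = (3/5)² − 4·(1/5)·(-1309/2000) = 2209/2500 ; √disc = 47/50
  v_R = (−(3/5) + 47/50) / (2·(1/5)) = 17/20 m/s
check:
T_s = v_R/a_R = (17/20)/(5/2) = 0.3400 s
reaction-phase robot travel = 0.8500·0.0400 = 0.0340 m
robot covers 0.8500·0.3400 − ½·2.5000·0.3400² = 0.1445 m while stopping
human closes 1.4000·0.3800 = 0.5320 m
margins: 0.1200+0.0300+0.0600 = 0.2100 m
sum ≈ 0.0340+0.1445+0.5320+0.2100 ≈ 0.9205 m = S ✓

v_R_max = 17/20 m/s = 0.8500 m/s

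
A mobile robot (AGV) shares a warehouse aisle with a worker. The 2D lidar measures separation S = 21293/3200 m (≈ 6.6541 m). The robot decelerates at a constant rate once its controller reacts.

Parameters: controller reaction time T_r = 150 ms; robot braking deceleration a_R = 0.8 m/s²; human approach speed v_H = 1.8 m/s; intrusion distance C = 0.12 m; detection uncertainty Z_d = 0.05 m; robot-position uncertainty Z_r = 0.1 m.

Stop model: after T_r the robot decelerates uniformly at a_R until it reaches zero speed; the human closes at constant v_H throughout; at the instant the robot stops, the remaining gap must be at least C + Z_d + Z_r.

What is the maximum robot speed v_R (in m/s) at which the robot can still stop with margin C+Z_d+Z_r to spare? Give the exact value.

v_R_max = 7/4 m/s = 1.7500 m/s

collect terms ⇒ (5/8)·v_R² + (12/5)·v_R + (-3913/640) = 0
  disc = (12/5)² − 4·(5/8)·(-3913/640) = 134689/6400 ; √disc = 367/80
  v_R = (−(12/5) + 367/80) / (2·(5/8)) = 7/4 m/s
check:
T_s = v_R/a_R = (7/4)/(4/5) = 2.1875 s
robot in T_r: 1.7500·0.1500 = 0.2625 m
robot covers 1.7500·2.1875 − ½·0.8000·2.1875² = 1.9141 m while stopping
human closes 1.8000·2.3375 = 4.2075 m
margins: 0.1200+0.0500+0.1000 = 0.2700 m
sum ≈ 0.2625+1.9141+4.2075+0.2700 ≈ 6.6541 m = S ✓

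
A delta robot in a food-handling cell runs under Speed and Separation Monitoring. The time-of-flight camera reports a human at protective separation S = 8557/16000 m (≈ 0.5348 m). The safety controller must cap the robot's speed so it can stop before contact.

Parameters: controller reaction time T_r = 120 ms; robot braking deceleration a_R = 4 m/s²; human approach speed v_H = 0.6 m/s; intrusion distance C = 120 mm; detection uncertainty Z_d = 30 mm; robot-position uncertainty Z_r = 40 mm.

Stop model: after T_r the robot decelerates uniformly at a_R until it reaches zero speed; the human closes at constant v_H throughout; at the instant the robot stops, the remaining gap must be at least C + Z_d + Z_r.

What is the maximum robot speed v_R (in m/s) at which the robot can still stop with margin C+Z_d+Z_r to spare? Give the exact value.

v_R_max = 3/4 m/s = 0.7500 m/s

at the boundary: (1/8)·v² + (27/100)·v + (-873/3200) = 0
  disc = (27/100)² − 4·(1/8)·(-873/3200) = 33489/160000 ; √disc = 183/400
  v_R = (−(27/100) + 183/400) / (2·(1/8)) = 3/4 m/s
check:
stop time T_s = (3/4)/4 = 0.1875 s
reaction-phase robot travel = 0.7500·0.1200 = 0.0900 m
braking distance = 0.7500²/(2·4.0000) = 0.0703 m
human closes 0.6000·0.3075 = 0.1845 m
residual clearance needed = 0.1200+0.0300+0.0400 = 0.1900 m
sum ≈ 0.0900+0.0703+0.1845+0.1900 ≈ 0.5348 m = S ✓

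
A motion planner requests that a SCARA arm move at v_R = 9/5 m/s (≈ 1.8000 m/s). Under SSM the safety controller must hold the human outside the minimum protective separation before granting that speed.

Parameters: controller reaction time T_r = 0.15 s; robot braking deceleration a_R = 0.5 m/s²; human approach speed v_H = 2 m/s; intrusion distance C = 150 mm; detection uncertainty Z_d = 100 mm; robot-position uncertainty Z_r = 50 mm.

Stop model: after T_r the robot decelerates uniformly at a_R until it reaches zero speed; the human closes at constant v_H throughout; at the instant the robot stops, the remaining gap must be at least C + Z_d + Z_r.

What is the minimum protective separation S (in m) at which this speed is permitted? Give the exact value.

stop time T_s = (9/5)/(1/2) = 3.6000 s
reaction-phase robot travel = 1.8000·0.1500 = 0.2700 m
braking distance = 1.8000²/(2·0.5000) = 3.2400 m
human over T_r+T_s: 2.0000·(0.1500+3.6000) = 7.5000 m
residual clearance needed = 0.1500+0.1000+0.0500 = 0.3000 m
S_min ≈ 0.2700+3.2400+7.5000+0.3000  ⇒  S_min = 1131/100 m

S_min = 1131/100 m = 11.3100 m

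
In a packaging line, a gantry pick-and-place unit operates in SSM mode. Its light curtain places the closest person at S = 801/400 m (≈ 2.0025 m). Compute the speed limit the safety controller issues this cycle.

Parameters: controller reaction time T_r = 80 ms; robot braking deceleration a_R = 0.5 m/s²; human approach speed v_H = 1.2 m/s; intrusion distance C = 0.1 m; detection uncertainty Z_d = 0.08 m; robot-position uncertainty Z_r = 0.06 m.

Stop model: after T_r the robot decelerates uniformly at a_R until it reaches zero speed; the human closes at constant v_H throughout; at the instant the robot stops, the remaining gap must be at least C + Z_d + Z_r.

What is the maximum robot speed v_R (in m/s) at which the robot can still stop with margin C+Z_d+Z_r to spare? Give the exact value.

v_R_max = 11/20 m/s = 0.5500 m/s

collect terms ⇒ (1)·v_R² + (62/25)·v_R + (-3333/2000) = 0
  disc = (62/25)² − 4·(1)·(-3333/2000) = 32041/2500 ; √disc = 179/50
  v_R = (−(62/25) + 179/50) / (2·(1)) = 11/20 m/s
check:
T_s = v_R/a_R = (11/20)/(1/2) = 1.1000 s
robot in T_r: 0.5500·0.0800 = 0.0440 m
robot covers 0.5500·1.1000 − ½·0.5000·1.1000² = 0.3025 m while stopping
human closes 1.2000·1.1800 = 1.4160 m
margins: 0.1000+0.0800+0.0600 = 0.2400 m
sum ≈ 0.0440+0.3025+1.4160+0.2400 ≈ 2.0025 m = S ✓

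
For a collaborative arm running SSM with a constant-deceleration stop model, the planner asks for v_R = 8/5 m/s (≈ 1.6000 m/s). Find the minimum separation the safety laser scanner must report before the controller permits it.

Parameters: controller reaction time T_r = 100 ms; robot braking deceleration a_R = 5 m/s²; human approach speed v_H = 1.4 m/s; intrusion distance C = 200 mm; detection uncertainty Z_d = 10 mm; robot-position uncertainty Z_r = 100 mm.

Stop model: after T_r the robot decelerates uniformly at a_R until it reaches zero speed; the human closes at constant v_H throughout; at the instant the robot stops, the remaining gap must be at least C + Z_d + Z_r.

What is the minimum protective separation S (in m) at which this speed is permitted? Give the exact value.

S_min = 657/500 m = 1.3140 m

braking lasts T_s = (8/5)/5 = 0.3200 s
robot covers v_R·T_r = 1.6000·0.1000 = 0.1600 m before braking
robot covers 1.6000·0.3200 − ½·5.0000·0.3200² = 0.2560 m while stopping
person approaches 1.4000·(0.1000+0.3200) = 0.5880 m
residual clearance needed = 0.2000+0.0100+0.1000 = 0.3100 m
S_min ≈ 0.1600+0.2560+0.5880+0.3100  ⇒  S_min = 657/500 m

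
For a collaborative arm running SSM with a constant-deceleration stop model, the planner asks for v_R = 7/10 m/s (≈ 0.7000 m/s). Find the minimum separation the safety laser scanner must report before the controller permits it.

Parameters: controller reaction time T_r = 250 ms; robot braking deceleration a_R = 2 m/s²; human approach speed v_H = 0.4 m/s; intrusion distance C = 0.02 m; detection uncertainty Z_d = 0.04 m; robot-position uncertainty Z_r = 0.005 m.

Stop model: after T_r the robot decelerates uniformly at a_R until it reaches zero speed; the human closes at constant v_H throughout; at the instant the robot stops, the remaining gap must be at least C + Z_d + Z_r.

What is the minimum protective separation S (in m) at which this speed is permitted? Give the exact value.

stop time T_s = (7/10)/2 = 0.3500 s
robot in T_r: 0.7000·0.2500 = 0.1750 m
robot covers 0.7000·0.3500 − ½·2.0000·0.3500² = 0.1225 m while stopping
human over T_r+T_s: 0.4000·(0.2500+0.3500) = 0.2400 m
C+Z_d+Z_r = 0.0200+0.0400+0.0050 = 0.0650 m
S_min ≈ 0.1750+0.1225+0.2400+0.0650  ⇒  S_min = 241/400 m

S_min = 241/400 m = 0.6025 m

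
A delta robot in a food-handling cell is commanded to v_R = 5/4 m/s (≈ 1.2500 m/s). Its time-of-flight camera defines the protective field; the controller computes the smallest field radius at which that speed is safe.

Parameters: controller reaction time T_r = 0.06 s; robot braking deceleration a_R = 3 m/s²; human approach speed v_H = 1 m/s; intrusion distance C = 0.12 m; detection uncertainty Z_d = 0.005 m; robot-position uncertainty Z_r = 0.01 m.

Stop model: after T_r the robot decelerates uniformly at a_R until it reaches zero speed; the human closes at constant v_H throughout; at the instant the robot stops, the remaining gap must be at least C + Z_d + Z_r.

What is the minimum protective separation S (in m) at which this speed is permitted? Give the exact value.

T_s = v_R/a_R = (5/4)/3 = 0.4167 s
reaction-phase robot travel = 1.2500·0.0600 = 0.0750 m
robot covers 1.2500·0.4167 − ½·3.0000·0.4167² = 0.2604 m while stopping
human closes 1.0000·0.4767 = 0.4767 m
residual clearance needed = 0.1200+0.0050+0.0100 = 0.1350 m
S_min ≈ 0.0750+0.2604+0.4767+0.1350  ⇒  S_min = 2273/2400 m

S_min = 2273/2400 m = 0.9471 m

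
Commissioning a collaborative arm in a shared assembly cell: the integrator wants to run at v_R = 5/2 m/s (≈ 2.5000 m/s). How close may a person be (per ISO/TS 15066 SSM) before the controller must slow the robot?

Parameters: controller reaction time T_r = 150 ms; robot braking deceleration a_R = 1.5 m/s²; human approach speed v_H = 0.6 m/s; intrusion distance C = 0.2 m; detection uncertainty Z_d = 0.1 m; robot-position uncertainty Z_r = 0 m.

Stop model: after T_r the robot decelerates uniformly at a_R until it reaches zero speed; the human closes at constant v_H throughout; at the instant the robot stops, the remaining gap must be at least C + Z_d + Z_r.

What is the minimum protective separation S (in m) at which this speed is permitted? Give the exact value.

S_min = 2309/600 m = 3.8483 m

braking lasts T_s = (5/2)/(3/2) = 1.6667 s
robot covers v_R·T_r = 2.5000·0.1500 = 0.3750 m before braking
robot covers 2.5000·1.6667 − ½·1.5000·1.6667² = 2.0833 m while stopping
human over T_r+T_s: 0.6000·(0.1500+1.6667) = 1.0900 m
margins: 0.2000+0.1000+0.0000 = 0.3000 m
S_min ≈ 0.3750+2.0833+1.0900+0.3000  ⇒  S_min = 2309/600 m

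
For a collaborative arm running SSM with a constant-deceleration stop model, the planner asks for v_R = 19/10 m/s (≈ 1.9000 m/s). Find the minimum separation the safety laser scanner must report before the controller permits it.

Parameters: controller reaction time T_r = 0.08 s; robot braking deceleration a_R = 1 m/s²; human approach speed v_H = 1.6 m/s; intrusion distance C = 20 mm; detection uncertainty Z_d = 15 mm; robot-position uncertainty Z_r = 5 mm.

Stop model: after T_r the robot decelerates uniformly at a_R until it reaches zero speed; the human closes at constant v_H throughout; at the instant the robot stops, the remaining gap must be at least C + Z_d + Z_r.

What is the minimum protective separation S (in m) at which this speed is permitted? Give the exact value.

S_min = 1033/200 m = 5.1650 m

stop time T_s = (19/10)/1 = 1.9000 s
robot covers v_R·T_r = 1.9000·0.0800 = 0.1520 m before braking
robot under decel: 1.9000²/(2·1.0000) = 1.8050 m
person approaches 1.6000·(0.0800+1.9000) = 3.1680 m
C+Z_d+Z_r = 0.0200+0.0150+0.0050 = 0.0400 m
S_min ≈ 0.1520+1.8050+3.1680+0.0400  ⇒  S_min = 1033/200 m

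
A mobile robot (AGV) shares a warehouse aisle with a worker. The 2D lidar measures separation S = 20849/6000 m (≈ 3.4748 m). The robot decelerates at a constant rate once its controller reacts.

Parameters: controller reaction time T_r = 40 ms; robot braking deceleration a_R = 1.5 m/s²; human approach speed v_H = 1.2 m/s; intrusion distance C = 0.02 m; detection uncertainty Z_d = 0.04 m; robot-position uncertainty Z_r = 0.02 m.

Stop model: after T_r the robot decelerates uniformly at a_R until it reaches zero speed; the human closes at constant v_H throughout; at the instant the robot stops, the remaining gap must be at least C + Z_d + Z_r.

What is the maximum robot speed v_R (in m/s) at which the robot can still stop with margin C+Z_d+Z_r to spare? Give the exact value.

at the boundary: (1/3)·v² + (21/25)·v + (-20081/6000) = 0
  disc = (21/25)² − 4·(1/3)·(-20081/6000) = 116281/22500 ; √disc = 341/150
  v_R = (−(21/25) + 341/150) / (2·(1/3)) = 43/20 m/s
check:
braking lasts T_s = (43/20)/(3/2) = 1.4333 s
robot covers v_R·T_r = 2.1500·0.0400 = 0.0860 m before braking
robot covers 2.1500·1.4333 − ½·1.5000·1.4333² = 1.5408 m while stopping
human closes 1.2000·1.4733 = 1.7680 m
margins: 0.0200+0.0400+0.0200 = 0.0800 m
sum ≈ 0.0860+1.5408+1.7680+0.0800 ≈ 3.4748 m = S ✓

v_R_max = 43/20 m/s = 2.1500 m/s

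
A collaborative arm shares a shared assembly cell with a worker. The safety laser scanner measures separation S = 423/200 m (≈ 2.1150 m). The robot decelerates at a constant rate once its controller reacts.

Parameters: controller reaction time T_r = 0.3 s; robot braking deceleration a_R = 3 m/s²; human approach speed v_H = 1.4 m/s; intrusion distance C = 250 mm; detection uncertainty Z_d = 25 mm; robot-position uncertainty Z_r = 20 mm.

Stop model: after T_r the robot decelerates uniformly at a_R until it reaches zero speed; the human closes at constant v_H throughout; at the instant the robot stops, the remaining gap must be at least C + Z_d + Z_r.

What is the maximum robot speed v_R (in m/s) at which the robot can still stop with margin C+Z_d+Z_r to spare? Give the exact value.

quadratic (1/6)·v² + (23/30)·v + (-7/5) = 0
  disc = (23/30)² − 4·(1/6)·(-7/5) = 1369/900 ; √disc = 37/30
  v_R = (−(23/30) + 37/30) / (2·(1/6)) = 7/5 m/s
check:
braking lasts T_s = (7/5)/3 = 0.4667 s
robot covers v_R·T_r = 1.4000·0.3000 = 0.4200 m before braking
robot under decel: 1.4000²/(2·3.0000) = 0.3267 m
person approaches 1.4000·(0.3000+0.4667) = 1.0733 m
margins: 0.2500+0.0250+0.0200 = 0.2950 m
sum ≈ 0.4200+0.3267+1.0733+0.2950 ≈ 2.1150 m = S ✓

v_R_max = 7/5 m/s = 1.4000 m/s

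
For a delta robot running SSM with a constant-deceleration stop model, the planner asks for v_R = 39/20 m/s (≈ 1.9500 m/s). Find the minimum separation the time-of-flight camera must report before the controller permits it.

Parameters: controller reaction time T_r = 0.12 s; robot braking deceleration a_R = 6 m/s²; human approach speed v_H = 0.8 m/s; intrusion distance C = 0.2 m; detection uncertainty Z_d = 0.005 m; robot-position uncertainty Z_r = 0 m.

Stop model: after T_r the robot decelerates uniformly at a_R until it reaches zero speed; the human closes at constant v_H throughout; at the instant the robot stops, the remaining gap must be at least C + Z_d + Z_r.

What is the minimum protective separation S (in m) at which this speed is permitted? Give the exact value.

S_min = 1779/1600 m = 1.1119 m

stop time T_s = (39/20)/6 = 0.3250 s
reaction-phase robot travel = 1.9500·0.1200 = 0.2340 m
robot under decel: 1.9500²/(2·6.0000) = 0.3169 m
human closes 0.8000·0.4450 = 0.3560 m
C+Z_d+Z_r = 0.2000+0.0050+0.0000 = 0.2050 m
S_min ≈ 0.2340+0.3169+0.3560+0.2050  ⇒  S_min = 1779/1600 m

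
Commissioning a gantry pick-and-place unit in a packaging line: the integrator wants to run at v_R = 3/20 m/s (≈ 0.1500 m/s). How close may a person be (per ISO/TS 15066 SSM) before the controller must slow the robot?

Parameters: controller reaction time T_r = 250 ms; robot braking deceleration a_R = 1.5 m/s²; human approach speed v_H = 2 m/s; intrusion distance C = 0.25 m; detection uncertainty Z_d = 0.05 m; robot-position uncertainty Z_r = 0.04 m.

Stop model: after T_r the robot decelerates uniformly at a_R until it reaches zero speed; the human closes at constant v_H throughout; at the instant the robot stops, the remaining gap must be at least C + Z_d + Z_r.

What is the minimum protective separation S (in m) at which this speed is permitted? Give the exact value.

S_min = 217/200 m = 1.0850 m

braking lasts T_s = (3/20)/(3/2) = 0.1000 s
robot in T_r: 0.1500·0.2500 = 0.0375 m
robot covers 0.1500·0.1000 − ½·1.5000·0.1000² = 0.0075 m while stopping
human over T_r+T_s: 2.0000·(0.2500+0.1000) = 0.7000 m
C+Z_d+Z_r = 0.2500+0.0500+0.0400 = 0.3400 m
S_min ≈ 0.0375+0.0075+0.7000+0.3400  ⇒  S_min = 217/200 m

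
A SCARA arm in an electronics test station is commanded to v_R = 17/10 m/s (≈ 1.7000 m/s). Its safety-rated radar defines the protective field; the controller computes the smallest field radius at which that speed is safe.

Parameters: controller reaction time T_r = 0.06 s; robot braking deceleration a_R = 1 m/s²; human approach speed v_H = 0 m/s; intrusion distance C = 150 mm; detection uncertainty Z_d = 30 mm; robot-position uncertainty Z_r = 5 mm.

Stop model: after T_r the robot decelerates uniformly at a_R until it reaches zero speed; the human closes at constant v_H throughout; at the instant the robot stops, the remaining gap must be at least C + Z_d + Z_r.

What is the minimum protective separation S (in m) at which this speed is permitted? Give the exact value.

S_min = 433/250 m = 1.7320 m

T_s = v_R/a_R = (17/10)/1 = 1.7000 s
robot covers v_R·T_r = 1.7000·0.0600 = 0.1020 m before braking
braking distance = 1.7000²/(2·1.0000) = 1.4450 m
human over T_r+T_s: 0.0000·(0.0600+1.7000) = 0.0000 m
C+Z_d+Z_r = 0.1500+0.0300+0.0050 = 0.1850 m
S_min ≈ 0.1020+1.4450+0.0000+0.1850  ⇒  S_min = 433/250 m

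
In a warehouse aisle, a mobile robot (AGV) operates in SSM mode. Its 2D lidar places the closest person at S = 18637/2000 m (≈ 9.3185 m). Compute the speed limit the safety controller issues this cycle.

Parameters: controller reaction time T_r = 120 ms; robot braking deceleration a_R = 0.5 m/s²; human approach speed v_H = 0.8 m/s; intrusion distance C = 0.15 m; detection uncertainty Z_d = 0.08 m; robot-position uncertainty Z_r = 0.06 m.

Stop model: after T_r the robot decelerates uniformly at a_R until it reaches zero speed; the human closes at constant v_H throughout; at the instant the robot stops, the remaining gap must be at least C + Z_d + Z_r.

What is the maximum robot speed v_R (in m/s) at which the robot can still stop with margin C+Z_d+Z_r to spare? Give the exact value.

quadratic (1)·v² + (43/25)·v + (-3573/400) = 0
  disc = (43/25)² − 4·(1)·(-3573/400) = 96721/2500 ; √disc = 311/50
  v_R = (−(43/25) + 311/50) / (2·(1)) = 9/4 m/s
check:
braking lasts T_s = (9/4)/(1/2) = 4.5000 s
robot covers v_R·T_r = 2.2500·0.1200 = 0.2700 m before braking
robot under decel: 2.2500²/(2·0.5000) = 5.0625 m
human closes 0.8000·4.6200 = 3.6960 m
C+Z_d+Z_r = 0.1500+0.0800+0.0600 = 0.2900 m
sum ≈ 0.2700+5.0625+3.6960+0.2900 ≈ 9.3185 m = S ✓

v_R_max = 9/4 m/s = 2.2500 m/s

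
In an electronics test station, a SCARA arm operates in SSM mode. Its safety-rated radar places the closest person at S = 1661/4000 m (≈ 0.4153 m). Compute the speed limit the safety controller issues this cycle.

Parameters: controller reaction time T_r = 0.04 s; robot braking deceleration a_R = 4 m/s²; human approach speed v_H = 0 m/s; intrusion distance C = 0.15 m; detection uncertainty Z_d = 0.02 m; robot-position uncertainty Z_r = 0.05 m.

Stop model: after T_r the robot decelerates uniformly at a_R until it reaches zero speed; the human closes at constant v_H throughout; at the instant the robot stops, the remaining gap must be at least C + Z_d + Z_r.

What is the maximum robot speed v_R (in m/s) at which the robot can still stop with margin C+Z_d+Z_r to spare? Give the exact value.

at the boundary: (1/8)·v² + (1/25)·v + (-781/4000) = 0
  disc = (1/25)² − 4·(1/8)·(-781/4000) = 3969/40000 ; √disc = 63/200
  v_R = (−(1/25) + 63/200) / (2·(1/8)) = 11/10 m/s
check:
T_s = v_R/a_R = (11/10)/4 = 0.2750 s
robot in T_r: 1.1000·0.0400 = 0.0440 m
robot under decel: 1.1000²/(2·4.0000) = 0.1512 m
person approaches 0.0000·(0.0400+0.2750) = 0.0000 m
C+Z_d+Z_r = 0.1500+0.0200+0.0500 = 0.2200 m
sum ≈ 0.0440+0.1512+0.0000+0.2200 ≈ 0.4153 m = S ✓

v_R_max = 11/10 m/s = 1.1000 m/s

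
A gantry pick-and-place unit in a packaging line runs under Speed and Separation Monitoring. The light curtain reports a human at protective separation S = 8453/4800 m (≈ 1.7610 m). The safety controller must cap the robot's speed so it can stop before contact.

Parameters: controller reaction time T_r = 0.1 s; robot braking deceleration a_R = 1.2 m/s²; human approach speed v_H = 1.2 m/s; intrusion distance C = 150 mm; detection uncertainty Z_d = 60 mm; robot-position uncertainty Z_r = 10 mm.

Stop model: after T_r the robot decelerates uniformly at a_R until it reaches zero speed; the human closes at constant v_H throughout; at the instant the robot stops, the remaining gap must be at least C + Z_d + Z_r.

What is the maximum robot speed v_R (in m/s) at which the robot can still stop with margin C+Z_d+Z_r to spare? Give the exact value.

v_R_max = 19/20 m/s = 0.9500 m/s

collect terms ⇒ (5/12)·v_R² + (11/10)·v_R + (-6821/4800) = 0
  disc = (11/10)² − 4·(5/12)·(-6821/4800) = 51529/14400 ; √disc = 227/120
  v_R = (−(11/10) + 227/120) / (2·(5/12)) = 19/20 m/s
check:
braking lasts T_s = (19/20)/(6/5) = 0.7917 s
robot in T_r: 0.9500·0.1000 = 0.0950 m
robot under decel: 0.9500²/(2·1.2000) = 0.3760 m
human over T_r+T_s: 1.2000·(0.1000+0.7917) = 1.0700 m
margins: 0.1500+0.0600+0.0100 = 0.2200 m
sum ≈ 0.0950+0.3760+1.0700+0.2200 ≈ 1.7610 m = S ✓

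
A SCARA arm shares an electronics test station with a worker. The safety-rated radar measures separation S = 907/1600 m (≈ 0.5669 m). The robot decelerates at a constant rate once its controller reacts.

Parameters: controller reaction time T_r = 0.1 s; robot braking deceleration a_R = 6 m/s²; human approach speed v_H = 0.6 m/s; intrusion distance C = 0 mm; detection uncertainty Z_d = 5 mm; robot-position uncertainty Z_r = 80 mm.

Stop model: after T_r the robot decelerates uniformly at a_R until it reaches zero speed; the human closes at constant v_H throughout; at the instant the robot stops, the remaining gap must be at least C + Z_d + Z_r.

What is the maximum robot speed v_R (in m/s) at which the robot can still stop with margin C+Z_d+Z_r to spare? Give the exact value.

collect terms ⇒ (1/12)·v_R² + (1/5)·v_R + (-27/64) = 0
  disc = (1/5)² − 4·(1/12)·(-27/64) = 289/1600 ; √disc = 17/40
  v_R = (−(1/5) + 17/40) / (2·(1/12)) = 27/20 m/s
check:
stop time T_s = (27/20)/6 = 0.2250 s
robot in T_r: 1.3500·0.1000 = 0.1350 m
robot covers 1.3500·0.2250 − ½·6.0000·0.2250² = 0.1519 m while stopping
human over T_r+T_s: 0.6000·(0.1000+0.2250) = 0.1950 m
C+Z_d+Z_r = 0.0000+0.0050+0.0800 = 0.0850 m
sum ≈ 0.1350+0.1519+0.1950+0.0850 ≈ 0.5669 m = S ✓

v_R_max = 27/20 m/s = 1.3500 m/s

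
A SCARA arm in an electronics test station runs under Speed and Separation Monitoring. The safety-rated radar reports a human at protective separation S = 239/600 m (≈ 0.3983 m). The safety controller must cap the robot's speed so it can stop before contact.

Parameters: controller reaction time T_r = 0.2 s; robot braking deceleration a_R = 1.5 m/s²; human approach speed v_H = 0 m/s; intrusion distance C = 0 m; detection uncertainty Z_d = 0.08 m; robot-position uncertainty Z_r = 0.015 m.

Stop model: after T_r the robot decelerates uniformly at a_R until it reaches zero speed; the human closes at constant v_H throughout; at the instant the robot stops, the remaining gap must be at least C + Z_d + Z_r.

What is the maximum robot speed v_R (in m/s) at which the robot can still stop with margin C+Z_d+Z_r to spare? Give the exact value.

v_R_max = 7/10 m/s = 0.7000 m/s

collect terms ⇒ (1/3)·v_R² + (1/5)·v_R + (-91/300) = 0
  disc = (1/5)² − 4·(1/3)·(-91/300) = 4/9 ; √disc = 2/3
  v_R = (−(1/5) + 2/3) / (2·(1/3)) = 7/10 m/s
check:
braking lasts T_s = (7/10)/(3/2) = 0.4667 s
reaction-phase robot travel = 0.7000·0.2000 = 0.1400 m
robot under decel: 0.7000²/(2·1.5000) = 0.1633 m
human over T_r+T_s: 0.0000·(0.2000+0.4667) = 0.0000 m
residual clearance needed = 0.0000+0.0800+0.0150 = 0.0950 m
sum ≈ 0.1400+0.1633+0.0000+0.0950 ≈ 0.3983 m = S ✓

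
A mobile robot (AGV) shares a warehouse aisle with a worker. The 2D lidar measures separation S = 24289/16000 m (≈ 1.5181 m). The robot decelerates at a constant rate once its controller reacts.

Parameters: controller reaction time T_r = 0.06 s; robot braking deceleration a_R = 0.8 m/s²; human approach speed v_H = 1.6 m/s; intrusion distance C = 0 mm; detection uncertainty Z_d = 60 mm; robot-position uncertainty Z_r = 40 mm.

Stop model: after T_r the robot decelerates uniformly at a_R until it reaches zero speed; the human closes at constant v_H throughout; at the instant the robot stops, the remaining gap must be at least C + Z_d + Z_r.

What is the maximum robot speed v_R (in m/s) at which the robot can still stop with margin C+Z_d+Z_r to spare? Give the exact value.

v_R_max = 11/20 m/s = 0.5500 m/s

at the boundary: (5/8)·v² + (103/50)·v + (-21153/16000) = 0
  disc = (103/50)² − 4·(5/8)·(-21153/16000) = 1207801/160000 ; √disc = 1099/400
  v_R = (−(103/50) + 1099/400) / (2·(5/8)) = 11/20 m/s
check:
braking lasts T_s = (11/20)/(4/5) = 0.6875 s
robot in T_r: 0.5500·0.0600 = 0.0330 m
braking distance = 0.5500²/(2·0.8000) = 0.1891 m
human closes 1.6000·0.7475 = 1.1960 m
C+Z_d+Z_r = 0.0000+0.0600+0.0400 = 0.1000 m
sum ≈ 0.0330+0.1891+1.1960+0.1000 ≈ 1.5181 m = S ✓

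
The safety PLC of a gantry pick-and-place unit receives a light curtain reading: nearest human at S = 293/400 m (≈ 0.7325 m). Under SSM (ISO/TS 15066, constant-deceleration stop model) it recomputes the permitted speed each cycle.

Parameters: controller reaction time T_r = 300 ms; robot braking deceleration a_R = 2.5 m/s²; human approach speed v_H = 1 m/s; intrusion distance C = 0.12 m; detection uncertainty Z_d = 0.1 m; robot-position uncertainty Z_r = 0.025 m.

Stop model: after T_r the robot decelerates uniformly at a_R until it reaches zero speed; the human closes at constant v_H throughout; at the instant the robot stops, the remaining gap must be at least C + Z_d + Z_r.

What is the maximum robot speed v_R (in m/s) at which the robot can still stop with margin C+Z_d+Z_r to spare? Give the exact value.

v_R_max = 1/4 m/s = 0.2500 m/s

quadratic (1/5)·v² + (7/10)·v + (-3/16) = 0
  disc = (7/10)² − 4·(1/5)·(-3/16) = 16/25 ; √disc = 4/5
  v_R = (−(7/10) + 4/5) / (2·(1/5)) = 1/4 m/s
check:
stop time T_s = (1/4)/(5/2) = 0.1000 s
robot in T_r: 0.2500·0.3000 = 0.0750 m
robot under decel: 0.2500²/(2·2.5000) = 0.0125 m
human over T_r+T_s: 1.0000·(0.3000+0.1000) = 0.4000 m
residual clearance needed = 0.1200+0.1000+0.0250 = 0.2450 m
sum ≈ 0.0750+0.0125+0.4000+0.2450 ≈ 0.7325 m = S ✓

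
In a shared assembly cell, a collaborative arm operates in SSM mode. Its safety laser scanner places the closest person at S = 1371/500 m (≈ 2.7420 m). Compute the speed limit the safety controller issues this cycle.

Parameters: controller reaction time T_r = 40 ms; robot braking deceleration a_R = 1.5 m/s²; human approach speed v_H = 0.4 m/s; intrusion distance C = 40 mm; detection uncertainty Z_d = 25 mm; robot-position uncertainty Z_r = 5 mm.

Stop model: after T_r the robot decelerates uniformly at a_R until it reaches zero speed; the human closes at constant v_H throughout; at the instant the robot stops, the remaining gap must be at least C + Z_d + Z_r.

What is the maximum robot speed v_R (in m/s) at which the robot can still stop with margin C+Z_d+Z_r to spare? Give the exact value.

collect terms ⇒ (1/3)·v_R² + (23/75)·v_R + (-332/125) = 0
  disc = (23/75)² − 4·(1/3)·(-332/125) = 20449/5625 ; √disc = 143/75
  v_R = (−(23/75) + 143/75) / (2·(1/3)) = 12/5 m/s
check:
T_s = v_R/a_R = (12/5)/(3/2) = 1.6000 s
robot in T_r: 2.4000·0.0400 = 0.0960 m
robot covers 2.4000·1.6000 − ½·1.5000·1.6000² = 1.9200 m while stopping
human over T_r+T_s: 0.4000·(0.0400+1.6000) = 0.6560 m
C+Z_d+Z_r = 0.0400+0.0250+0.0050 = 0.0700 m
sum ≈ 0.0960+1.9200+0.6560+0.0700 ≈ 2.7420 m = S ✓

v_R_max = 12/5 m/s = 2.4000 m/s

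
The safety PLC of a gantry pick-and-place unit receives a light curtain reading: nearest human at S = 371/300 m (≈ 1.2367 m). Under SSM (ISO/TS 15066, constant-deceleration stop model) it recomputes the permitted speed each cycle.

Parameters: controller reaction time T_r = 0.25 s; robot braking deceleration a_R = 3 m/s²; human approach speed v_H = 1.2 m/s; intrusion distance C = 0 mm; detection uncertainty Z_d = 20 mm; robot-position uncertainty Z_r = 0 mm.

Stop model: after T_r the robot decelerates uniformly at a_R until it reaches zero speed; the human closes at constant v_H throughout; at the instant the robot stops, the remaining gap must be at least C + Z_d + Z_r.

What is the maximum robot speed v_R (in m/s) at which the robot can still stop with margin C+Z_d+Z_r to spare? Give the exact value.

quadratic (1/6)·v² + (13/20)·v + (-11/12) = 0
  disc = (13/20)² − 4·(1/6)·(-11/12) = 3721/3600 ; √disc = 61/60
  v_R = (−(13/20) + 61/60) / (2·(1/6)) = 11/10 m/s
check:
braking lasts T_s = (11/10)/3 = 0.3667 s
robot in T_r: 1.1000·0.2500 = 0.2750 m
braking distance = 1.1000²/(2·3.0000) = 0.2017 m
human closes 1.2000·0.6167 = 0.7400 m
margins: 0.0000+0.0200+0.0000 = 0.0200 m
sum ≈ 0.2750+0.2017+0.7400+0.0200 ≈ 1.2367 m = S ✓

v_R_max = 11/10 m/s = 1.1000 m/s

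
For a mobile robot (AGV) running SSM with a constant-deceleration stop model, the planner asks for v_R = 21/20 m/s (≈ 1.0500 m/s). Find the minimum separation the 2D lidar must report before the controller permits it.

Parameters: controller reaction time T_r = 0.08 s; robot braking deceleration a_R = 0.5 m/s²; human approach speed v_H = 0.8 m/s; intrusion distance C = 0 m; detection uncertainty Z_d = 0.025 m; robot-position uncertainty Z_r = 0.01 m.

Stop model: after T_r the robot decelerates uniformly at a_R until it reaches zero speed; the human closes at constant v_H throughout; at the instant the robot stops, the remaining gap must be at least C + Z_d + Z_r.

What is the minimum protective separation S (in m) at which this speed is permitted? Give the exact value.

stop time T_s = (21/20)/(1/2) = 2.1000 s
reaction-phase robot travel = 1.0500·0.0800 = 0.0840 m
robot covers 1.0500·2.1000 − ½·0.5000·2.1000² = 1.1025 m while stopping
human closes 0.8000·2.1800 = 1.7440 m
C+Z_d+Z_r = 0.0000+0.0250+0.0100 = 0.0350 m
S_min ≈ 0.0840+1.1025+1.7440+0.0350  ⇒  S_min = 5931/2000 m

S_min = 5931/2000 m = 2.9655 m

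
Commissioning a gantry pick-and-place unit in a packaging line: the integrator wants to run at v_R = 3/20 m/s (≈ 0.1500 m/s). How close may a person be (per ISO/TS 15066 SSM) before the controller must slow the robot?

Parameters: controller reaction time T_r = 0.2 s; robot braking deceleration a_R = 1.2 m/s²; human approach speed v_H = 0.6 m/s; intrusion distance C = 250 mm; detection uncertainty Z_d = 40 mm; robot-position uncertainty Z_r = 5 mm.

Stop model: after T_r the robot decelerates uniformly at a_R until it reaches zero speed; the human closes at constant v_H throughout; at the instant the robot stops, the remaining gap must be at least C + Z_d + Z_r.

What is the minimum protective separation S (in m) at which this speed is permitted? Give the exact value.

S_min = 847/1600 m = 0.5294 m

T_s = v_R/a_R = (3/20)/(6/5) = 0.1250 s
reaction-phase robot travel = 0.1500·0.2000 = 0.0300 m
braking distance = 0.1500²/(2·1.2000) = 0.0094 m
human over T_r+T_s: 0.6000·(0.2000+0.1250) = 0.1950 m
margins: 0.2500+0.0400+0.0050 = 0.2950 m
S_min ≈ 0.0300+0.0094+0.1950+0.2950  ⇒  S_min = 847/1600 m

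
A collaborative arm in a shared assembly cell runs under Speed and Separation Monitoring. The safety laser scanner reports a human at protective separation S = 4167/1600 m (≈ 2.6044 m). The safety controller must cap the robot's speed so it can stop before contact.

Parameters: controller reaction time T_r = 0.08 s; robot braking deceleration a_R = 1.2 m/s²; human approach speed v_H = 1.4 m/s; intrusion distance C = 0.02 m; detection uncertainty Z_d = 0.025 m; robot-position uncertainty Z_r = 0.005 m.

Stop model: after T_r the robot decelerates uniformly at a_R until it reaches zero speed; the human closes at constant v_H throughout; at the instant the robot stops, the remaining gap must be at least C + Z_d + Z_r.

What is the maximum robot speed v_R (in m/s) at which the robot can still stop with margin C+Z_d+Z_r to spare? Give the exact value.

v_R_max = 27/20 m/s = 1.3500 m/s

at the boundary: (5/12)·v² + (187/150)·v + (-19539/8000) = 0
  disc = (187/150)² − 4·(5/12)·(-19539/8000) = 2024929/360000 ; √disc = 1423/600
  v_R = (−(187/150) + 1423/600) / (2·(5/12)) = 27/20 m/s
check:
T_s = v_R/a_R = (27/20)/(6/5) = 1.1250 s
robot covers v_R·T_r = 1.3500·0.0800 = 0.1080 m before braking
braking distance = 1.3500²/(2·1.2000) = 0.7594 m
human over T_r+T_s: 1.4000·(0.0800+1.1250) = 1.6870 m
C+Z_d+Z_r = 0.0200+0.0250+0.0050 = 0.0500 m
sum ≈ 0.1080+0.7594+1.6870+0.0500 ≈ 2.6044 m = S ✓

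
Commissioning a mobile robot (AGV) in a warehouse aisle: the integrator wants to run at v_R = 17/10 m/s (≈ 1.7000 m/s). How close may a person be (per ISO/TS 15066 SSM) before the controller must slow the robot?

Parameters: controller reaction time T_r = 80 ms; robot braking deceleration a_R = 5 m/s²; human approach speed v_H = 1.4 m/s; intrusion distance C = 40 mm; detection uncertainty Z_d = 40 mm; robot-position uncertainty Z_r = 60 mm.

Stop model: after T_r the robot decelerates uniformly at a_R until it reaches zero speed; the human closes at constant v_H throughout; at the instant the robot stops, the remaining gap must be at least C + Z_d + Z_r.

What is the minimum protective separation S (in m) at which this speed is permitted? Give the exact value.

S_min = 1153/1000 m = 1.1530 m

T_s = v_R/a_R = (17/10)/5 = 0.3400 s
reaction-phase robot travel = 1.7000·0.0800 = 0.1360 m
robot covers 1.7000·0.3400 − ½·5.0000·0.3400² = 0.2890 m while stopping
human closes 1.4000·0.4200 = 0.5880 m
C+Z_d+Z_r = 0.0400+0.0400+0.0600 = 0.1400 m
S_min ≈ 0.1360+0.2890+0.5880+0.1400  ⇒  S_min = 1153/1000 m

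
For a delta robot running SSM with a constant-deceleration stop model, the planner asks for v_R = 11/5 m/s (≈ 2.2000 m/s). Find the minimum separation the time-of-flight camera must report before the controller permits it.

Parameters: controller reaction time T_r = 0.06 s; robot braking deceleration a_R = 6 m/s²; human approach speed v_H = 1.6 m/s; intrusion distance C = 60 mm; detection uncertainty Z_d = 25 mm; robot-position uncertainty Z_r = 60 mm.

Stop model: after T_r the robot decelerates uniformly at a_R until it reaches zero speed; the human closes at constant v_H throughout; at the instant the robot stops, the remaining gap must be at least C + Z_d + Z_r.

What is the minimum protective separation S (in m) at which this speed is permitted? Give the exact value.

S_min = 1363/1000 m = 1.3630 m

braking lasts T_s = (11/5)/6 = 0.3667 s
robot in T_r: 2.2000·0.0600 = 0.1320 m
braking distance = 2.2000²/(2·6.0000) = 0.4033 m
person approaches 1.6000·(0.0600+0.3667) = 0.6827 m
margins: 0.0600+0.0250+0.0600 = 0.1450 m
S_min ≈ 0.1320+0.4033+0.6827+0.1450  ⇒  S_min = 1363/1000 m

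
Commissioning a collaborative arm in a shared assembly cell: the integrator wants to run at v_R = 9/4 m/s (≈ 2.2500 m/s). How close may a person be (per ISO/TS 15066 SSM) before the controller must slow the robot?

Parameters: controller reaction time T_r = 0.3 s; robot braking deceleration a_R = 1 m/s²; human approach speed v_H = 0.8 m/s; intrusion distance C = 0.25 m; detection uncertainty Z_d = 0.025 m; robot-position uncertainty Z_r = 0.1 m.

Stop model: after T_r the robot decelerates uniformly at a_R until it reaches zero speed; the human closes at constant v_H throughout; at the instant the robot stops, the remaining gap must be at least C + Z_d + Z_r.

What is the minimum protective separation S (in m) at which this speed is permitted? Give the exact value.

braking lasts T_s = (9/4)/1 = 2.2500 s
robot covers v_R·T_r = 2.2500·0.3000 = 0.6750 m before braking
robot under decel: 2.2500²/(2·1.0000) = 2.5312 m
person approaches 0.8000·(0.3000+2.2500) = 2.0400 m
residual clearance needed = 0.2500+0.0250+0.1000 = 0.3750 m
S_min ≈ 0.6750+2.5312+2.0400+0.3750  ⇒  S_min = 4497/800 m

S_min = 4497/800 m = 5.6212 m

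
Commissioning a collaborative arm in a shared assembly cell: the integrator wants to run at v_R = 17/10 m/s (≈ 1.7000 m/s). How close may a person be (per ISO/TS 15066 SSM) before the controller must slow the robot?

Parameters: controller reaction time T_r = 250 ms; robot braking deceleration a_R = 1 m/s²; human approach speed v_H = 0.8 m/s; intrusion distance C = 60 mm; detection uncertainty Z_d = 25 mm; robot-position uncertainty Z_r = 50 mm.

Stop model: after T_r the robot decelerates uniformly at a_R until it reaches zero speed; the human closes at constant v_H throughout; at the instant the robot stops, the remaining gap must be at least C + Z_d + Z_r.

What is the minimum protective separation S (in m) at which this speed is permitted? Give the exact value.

S_min = 713/200 m = 3.5650 m

T_s = v_R/a_R = (17/10)/1 = 1.7000 s
robot covers v_R·T_r = 1.7000·0.2500 = 0.4250 m before braking
robot covers 1.7000·1.7000 − ½·1.0000·1.7000² = 1.4450 m while stopping
human closes 0.8000·1.9500 = 1.5600 m
margins: 0.0600+0.0250+0.0500 = 0.1350 m
S_min ≈ 0.4250+1.4450+1.5600+0.1350  ⇒  S_min = 713/200 m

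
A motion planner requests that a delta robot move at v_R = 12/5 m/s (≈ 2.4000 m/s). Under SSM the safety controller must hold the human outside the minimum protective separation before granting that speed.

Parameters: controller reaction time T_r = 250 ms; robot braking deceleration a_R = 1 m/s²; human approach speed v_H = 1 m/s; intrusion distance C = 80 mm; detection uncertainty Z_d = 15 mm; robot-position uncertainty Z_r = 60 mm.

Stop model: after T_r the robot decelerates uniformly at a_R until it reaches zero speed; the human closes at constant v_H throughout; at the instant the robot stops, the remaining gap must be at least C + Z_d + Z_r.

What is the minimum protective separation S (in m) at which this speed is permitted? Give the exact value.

T_s = v_R/a_R = (12/5)/1 = 2.4000 s
robot in T_r: 2.4000·0.2500 = 0.6000 m
braking distance = 2.4000²/(2·1.0000) = 2.8800 m
human over T_r+T_s: 1.0000·(0.2500+2.4000) = 2.6500 m
C+Z_d+Z_r = 0.0800+0.0150+0.0600 = 0.1550 m
S_min ≈ 0.6000+2.8800+2.6500+0.1550  ⇒  S_min = 1257/200 m

S_min = 1257/200 m = 6.2850 m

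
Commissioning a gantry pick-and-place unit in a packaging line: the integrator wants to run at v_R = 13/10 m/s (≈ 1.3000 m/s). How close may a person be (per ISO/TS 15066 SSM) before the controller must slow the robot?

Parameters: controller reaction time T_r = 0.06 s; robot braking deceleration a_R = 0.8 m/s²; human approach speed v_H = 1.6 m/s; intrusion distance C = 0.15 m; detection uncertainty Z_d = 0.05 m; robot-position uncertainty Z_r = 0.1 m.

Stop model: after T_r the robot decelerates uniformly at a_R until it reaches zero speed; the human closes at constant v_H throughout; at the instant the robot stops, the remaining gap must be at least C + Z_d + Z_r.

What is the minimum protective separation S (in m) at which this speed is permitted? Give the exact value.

braking lasts T_s = (13/10)/(4/5) = 1.6250 s
robot covers v_R·T_r = 1.3000·0.0600 = 0.0780 m before braking
braking distance = 1.3000²/(2·0.8000) = 1.0562 m
person approaches 1.6000·(0.0600+1.6250) = 2.6960 m
margins: 0.1500+0.0500+0.1000 = 0.3000 m
S_min ≈ 0.0780+1.0562+2.6960+0.3000  ⇒  S_min = 16521/4000 m

S_min = 16521/4000 m = 4.1303 m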